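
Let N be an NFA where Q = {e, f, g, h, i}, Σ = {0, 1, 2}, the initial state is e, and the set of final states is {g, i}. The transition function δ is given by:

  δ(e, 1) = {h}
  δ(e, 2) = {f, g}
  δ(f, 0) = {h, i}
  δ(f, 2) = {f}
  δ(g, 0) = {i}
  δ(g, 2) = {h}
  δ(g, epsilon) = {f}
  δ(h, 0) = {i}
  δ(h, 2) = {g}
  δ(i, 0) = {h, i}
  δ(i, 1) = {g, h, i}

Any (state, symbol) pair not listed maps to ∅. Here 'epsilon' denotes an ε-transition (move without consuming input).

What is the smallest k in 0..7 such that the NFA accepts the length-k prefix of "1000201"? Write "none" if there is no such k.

Start in {e}.
Read '1': e→{h}; now {h}.
Read '0': h→{i}; now {i}.
None of the earlier sets intersect F, but {i} does.

2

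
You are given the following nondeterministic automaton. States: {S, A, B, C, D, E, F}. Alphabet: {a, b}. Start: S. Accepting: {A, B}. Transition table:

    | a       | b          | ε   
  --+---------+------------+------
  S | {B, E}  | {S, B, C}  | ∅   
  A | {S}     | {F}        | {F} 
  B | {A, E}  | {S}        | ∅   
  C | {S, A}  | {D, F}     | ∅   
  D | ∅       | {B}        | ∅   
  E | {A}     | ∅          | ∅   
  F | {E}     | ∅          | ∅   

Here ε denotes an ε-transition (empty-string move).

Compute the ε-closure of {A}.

{A, F}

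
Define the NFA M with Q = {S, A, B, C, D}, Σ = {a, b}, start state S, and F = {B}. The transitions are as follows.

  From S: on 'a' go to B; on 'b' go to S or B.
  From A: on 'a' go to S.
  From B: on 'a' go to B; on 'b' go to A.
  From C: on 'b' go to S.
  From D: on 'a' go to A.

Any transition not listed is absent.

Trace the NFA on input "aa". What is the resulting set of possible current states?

Start in {S}.
Read 'a': {S} → {B}.
Read 'a': {B} → {B}.

{B}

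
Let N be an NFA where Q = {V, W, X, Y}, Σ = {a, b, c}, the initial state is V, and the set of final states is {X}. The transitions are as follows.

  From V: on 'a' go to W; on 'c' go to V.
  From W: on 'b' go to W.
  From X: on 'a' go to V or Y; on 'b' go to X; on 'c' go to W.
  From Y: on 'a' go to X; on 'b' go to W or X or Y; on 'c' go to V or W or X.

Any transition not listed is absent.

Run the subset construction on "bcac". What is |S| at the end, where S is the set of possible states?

Start in {V}.
Read 'b': {V} → ∅.
The set is empty and remains empty for the remaining 3 symbols.
That set has 0 states.

0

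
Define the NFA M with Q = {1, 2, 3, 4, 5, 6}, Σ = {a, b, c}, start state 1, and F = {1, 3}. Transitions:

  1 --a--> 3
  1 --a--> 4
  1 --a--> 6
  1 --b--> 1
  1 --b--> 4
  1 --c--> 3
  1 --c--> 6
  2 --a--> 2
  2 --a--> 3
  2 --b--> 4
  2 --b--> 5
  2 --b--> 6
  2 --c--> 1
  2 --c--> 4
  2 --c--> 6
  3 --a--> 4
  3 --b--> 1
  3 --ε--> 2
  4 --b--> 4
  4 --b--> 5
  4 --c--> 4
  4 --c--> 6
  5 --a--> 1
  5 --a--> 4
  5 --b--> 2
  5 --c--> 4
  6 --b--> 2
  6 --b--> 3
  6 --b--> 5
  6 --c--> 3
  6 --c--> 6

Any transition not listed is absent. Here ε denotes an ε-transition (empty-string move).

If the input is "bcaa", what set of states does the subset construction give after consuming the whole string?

Start in {1}.
Read 'b': 1→{1, 4}; now {1, 4}.
Read 'c': 1→{3, 6}, 4→{4, 6}; union {3, 4, 6}; ε-closure = {2, 3, 4, 6}.
Read 'a': 2→{2, 3}, 3→{4}, 4→∅, 6→∅; now {2, 3, 4}.
Read 'a': 2→{2, 3}, 3→{4}, 4→∅; now {2, 3, 4}.

{2, 3, 4}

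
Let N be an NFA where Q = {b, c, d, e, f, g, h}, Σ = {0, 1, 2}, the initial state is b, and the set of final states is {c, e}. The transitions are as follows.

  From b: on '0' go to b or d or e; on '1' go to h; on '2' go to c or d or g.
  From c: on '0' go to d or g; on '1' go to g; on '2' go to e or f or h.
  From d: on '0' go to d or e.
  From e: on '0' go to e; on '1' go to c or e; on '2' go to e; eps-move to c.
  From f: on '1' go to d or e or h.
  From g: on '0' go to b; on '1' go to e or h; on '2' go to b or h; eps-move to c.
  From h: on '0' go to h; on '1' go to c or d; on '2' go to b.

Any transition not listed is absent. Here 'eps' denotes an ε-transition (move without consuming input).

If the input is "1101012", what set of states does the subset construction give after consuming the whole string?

{b, c, e, f, h}

Start in {b}.
Read '1': b→{h}; now {h}.
Read '1': h→{c, d}; now {c, d}.
Read '0': c→{d, g}, d→{d, e}; union {d, e, g}; ε-closure = {c, d, e, g}.
Read '1': c→{g}, d→∅, e→{c, e}, g→{e, h}; now {c, e, g, h}.
Read '0': c→{d, g}, e→{e}, g→{b}, h→{h}; union {b, d, e, g, h}; ε-closure = {b, c, d, e, g, h}.
Read '1': b→{h}, c→{g}, d→∅, e→{c, e}, g→{e, h}, h→{c, d}; now {c, d, e, g, h}.
Read '2': c→{e, f, h}, d→∅, e→{e}, g→{b, h}, h→{b}; union {b, e, f, h}; ε-closure = {b, c, e, f, h}.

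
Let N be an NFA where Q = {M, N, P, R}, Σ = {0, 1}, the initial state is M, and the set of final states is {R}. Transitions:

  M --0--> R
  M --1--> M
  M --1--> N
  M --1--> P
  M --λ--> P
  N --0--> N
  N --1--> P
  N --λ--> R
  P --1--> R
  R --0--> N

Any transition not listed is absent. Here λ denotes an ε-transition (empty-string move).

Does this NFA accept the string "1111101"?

No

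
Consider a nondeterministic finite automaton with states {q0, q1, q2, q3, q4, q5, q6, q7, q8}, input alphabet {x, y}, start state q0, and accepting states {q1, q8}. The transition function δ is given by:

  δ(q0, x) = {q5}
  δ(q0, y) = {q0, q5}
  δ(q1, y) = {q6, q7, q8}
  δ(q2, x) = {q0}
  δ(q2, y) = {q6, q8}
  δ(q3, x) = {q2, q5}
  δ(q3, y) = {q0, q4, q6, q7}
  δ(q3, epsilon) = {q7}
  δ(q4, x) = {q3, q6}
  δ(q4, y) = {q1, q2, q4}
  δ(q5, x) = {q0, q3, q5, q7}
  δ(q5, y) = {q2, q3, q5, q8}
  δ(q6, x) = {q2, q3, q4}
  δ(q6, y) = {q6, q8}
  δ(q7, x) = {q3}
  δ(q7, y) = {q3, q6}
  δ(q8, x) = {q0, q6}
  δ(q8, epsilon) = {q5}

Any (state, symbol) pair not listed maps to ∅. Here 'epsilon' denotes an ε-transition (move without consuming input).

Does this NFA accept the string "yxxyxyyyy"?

Start in {q0}.
Read 'y': q0→{q0, q5}; now {q0, q5}.
Read 'x': q0→{q5}, q5→{q0, q3, q5, q7}; now {q0, q3, q5, q7}.
Read 'x': q0→{q5}, q3→{q2, q5}, q5→{q0, q3, q5, q7}, q7→{q3}; now {q0, q2, q3, q5, q7}.
Read 'y': q0→{q0, q5}, q2→{q6, q8}, q3→{q0, q4, q6, q7}, q5→{q2, q3, q5, q8}, q7→{q3, q6}; now {q0, q2, q3, q4, q5, q6, q7, q8}.
Read 'x': q0→{q5}, q2→{q0}, q3→{q2, q5}, q4→{q3, q6}, q5→{q0, q3, q5, q7}, q6→{q2, q3, q4}, q7→{q3}, q8→{q0, q6}; now {q0, q2, q3, q4, q5, q6, q7}.
Read 'y': q0→{q0, q5}, q2→{q6, q8}, q3→{q0, q4, q6, q7}, q4→{q1, q2, q4}, q5→{q2, q3, q5, q8}, q6→{q6, q8}, q7→{q3, q6}; now {q0, q1, q2, q3, q4, q5, q6, q7, q8}.
Read 'y': q0→{q0, q5}, q1→{q6, q7, q8}, q2→{q6, q8}, q3→{q0, q4, q6, q7}, q4→{q1, q2, q4}, q5→{q2, q3, q5, q8}, q6→{q6, q8}, q7→{q3, q6}, q8→∅; now {q0, q1, q2, q3, q4, q5, q6, q7, q8}.
Read 'y': q0→{q0, q5}, q1→{q6, q7, q8}, q2→{q6, q8}, q3→{q0, q4, q6, q7}, q4→{q1, q2, q4}, q5→{q2, q3, q5, q8}, q6→{q6, q8}, q7→{q3, q6}, q8→∅; now {q0, q1, q2, q3, q4, q5, q6, q7, q8}.
Read 'y': q0→{q0, q5}, q1→{q6, q7, q8}, q2→{q6, q8}, q3→{q0, q4, q6, q7}, q4→{q1, q2, q4}, q5→{q2, q3, q5, q8}, q6→{q6, q8}, q7→{q3, q6}, q8→∅; now {q0, q1, q2, q3, q4, q5, q6, q7, q8}.
The final set {q0, q1, q2, q3, q4, q5, q6, q7, q8} contains the accepting states q1, q8.

Yes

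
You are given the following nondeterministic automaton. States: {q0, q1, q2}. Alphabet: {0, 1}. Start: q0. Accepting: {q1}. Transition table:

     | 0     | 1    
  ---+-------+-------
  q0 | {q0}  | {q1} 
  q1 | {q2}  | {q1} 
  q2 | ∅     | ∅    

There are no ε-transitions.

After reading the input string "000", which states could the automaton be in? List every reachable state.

Start in {q0}.
Read '0': q0→{q0}; now {q0}.
Read '0': q0→{q0}; now {q0}.
Read '0': q0→{q0}; now {q0}.

{q0}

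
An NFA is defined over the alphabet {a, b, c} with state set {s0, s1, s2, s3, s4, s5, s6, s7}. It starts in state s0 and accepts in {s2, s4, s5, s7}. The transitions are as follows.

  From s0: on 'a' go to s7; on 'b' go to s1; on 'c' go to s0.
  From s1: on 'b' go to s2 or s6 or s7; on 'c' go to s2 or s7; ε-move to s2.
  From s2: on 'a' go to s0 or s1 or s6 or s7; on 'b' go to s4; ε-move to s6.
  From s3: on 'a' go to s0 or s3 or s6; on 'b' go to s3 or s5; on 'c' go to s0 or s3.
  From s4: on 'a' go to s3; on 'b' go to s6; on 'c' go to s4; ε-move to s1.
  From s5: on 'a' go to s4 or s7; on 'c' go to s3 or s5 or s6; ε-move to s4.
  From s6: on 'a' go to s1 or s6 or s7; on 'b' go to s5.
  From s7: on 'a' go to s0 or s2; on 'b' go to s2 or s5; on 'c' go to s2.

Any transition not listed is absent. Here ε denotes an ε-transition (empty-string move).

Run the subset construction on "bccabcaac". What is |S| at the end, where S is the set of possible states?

5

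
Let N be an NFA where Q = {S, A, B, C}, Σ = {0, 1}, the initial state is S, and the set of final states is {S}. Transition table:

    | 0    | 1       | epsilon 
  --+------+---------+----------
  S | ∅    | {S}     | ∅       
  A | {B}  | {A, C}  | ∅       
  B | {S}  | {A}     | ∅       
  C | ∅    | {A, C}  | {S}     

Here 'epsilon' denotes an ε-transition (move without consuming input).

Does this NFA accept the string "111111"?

Start in {S}.
Read '1': {S} → {S}.
Read '1': {S} → {S}.
Read '1': {S} → {S}.
Read '1': {S} → {S}.
Read '1': {S} → {S}.
Read '1': {S} → {S}.
The final set {S} contains the accepting state S.

Yes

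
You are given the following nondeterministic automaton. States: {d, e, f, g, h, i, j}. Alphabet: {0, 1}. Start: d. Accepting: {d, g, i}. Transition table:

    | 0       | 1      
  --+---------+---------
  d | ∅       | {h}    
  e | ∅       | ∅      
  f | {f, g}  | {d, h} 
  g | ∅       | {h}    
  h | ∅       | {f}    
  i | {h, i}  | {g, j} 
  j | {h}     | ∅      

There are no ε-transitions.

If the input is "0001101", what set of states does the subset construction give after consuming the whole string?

∅

Start in {d}.
Read '0': d→∅; now ∅.
The set is empty and remains empty for the remaining 6 symbols.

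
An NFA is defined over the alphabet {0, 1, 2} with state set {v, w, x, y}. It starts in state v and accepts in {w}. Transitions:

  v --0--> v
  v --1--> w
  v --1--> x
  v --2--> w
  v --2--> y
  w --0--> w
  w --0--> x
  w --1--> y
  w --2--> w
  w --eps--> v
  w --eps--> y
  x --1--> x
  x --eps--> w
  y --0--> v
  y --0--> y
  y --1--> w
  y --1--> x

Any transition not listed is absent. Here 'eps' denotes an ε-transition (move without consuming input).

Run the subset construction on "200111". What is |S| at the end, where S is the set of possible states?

4

Start in {v}.
Read '2': v→{w, y}; union {w, y}; ε-closure = {v, w, y}.
Read '0': v→{v}, w→{w, x}, y→{v, y}; now {v, w, x, y}.
Read '0': v→{v}, w→{w, x}, x→∅, y→{v, y}; now {v, w, x, y}.
Read '1': v→{w, x}, w→{y}, x→{x}, y→{w, x}; union {w, x, y}; ε-closure = {v, w, x, y}.
Read '1': v→{w, x}, w→{y}, x→{x}, y→{w, x}; union {w, x, y}; ε-closure = {v, w, x, y}.
Read '1': v→{w, x}, w→{y}, x→{x}, y→{w, x}; union {w, x, y}; ε-closure = {v, w, x, y}.
That set has 4 states.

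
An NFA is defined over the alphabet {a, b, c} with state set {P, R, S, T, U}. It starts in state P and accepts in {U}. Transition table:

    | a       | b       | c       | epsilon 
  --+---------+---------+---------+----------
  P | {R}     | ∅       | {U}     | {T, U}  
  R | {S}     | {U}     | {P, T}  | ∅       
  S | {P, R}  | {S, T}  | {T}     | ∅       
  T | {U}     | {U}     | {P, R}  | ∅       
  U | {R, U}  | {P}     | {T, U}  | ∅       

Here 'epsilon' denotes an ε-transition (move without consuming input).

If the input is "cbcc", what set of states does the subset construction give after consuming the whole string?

Start: ε-closure({P}) = {P, T, U}.
Read 'c': {P, T, U} → {P, R, T, U}.
Read 'b': {P, R, T, U} → {P, T, U}.
Read 'c': {P, T, U} → {P, R, T, U}.
Read 'c': {P, R, T, U} → {P, R, T, U}.

{P, R, T, U}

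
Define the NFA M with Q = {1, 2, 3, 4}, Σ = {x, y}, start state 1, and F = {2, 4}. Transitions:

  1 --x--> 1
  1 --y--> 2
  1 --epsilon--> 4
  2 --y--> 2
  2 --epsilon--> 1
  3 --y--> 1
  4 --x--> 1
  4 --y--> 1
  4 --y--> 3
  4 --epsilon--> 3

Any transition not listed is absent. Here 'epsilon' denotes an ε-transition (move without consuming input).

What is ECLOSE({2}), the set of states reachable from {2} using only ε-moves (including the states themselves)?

Begin with {2}.
ε-move 2 → 1; add 1.
ε-move 1 → 4; add 4.
ε-move 4 → 3; add 3.

{1, 2, 3, 4}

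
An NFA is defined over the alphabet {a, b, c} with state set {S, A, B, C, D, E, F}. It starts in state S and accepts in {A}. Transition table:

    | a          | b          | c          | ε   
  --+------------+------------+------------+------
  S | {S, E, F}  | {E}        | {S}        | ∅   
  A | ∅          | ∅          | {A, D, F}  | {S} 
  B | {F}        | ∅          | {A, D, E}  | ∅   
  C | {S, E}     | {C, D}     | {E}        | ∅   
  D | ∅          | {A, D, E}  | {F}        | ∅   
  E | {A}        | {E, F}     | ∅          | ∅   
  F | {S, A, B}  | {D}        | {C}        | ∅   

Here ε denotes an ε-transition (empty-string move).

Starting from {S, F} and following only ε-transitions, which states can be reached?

{S, F}

Begin with {S, F}.
No ε-moves leave this set, so the closure equals the set itself.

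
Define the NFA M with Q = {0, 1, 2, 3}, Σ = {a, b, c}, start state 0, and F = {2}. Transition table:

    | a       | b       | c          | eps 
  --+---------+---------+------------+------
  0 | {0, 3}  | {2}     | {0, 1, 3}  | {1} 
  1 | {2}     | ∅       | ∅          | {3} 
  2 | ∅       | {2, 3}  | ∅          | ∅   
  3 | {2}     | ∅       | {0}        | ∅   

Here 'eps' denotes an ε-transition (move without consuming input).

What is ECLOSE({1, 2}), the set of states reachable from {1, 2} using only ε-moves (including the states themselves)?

Begin with {1, 2}.
ε-move 1 → 3; add 3.

{1, 2, 3}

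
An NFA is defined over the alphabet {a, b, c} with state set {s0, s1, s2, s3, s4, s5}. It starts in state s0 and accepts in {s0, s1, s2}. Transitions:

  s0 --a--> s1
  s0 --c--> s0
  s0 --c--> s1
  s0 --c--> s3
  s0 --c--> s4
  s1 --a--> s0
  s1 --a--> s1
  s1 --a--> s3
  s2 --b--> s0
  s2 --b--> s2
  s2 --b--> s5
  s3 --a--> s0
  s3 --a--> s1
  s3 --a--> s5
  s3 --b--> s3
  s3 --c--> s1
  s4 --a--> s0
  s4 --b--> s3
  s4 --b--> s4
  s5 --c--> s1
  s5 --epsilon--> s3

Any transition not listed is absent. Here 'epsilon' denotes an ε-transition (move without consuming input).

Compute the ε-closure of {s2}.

Begin with {s2}.
No ε-moves leave this set, so the closure equals the set itself.

{s2}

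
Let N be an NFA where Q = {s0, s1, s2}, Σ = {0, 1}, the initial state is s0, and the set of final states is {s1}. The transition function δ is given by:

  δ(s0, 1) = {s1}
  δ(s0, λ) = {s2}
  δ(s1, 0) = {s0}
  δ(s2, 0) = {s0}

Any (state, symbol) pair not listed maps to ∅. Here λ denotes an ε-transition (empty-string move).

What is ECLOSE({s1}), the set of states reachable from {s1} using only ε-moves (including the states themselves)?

Begin with {s1}.
No ε-moves leave this set, so the closure equals the set itself.

{s1}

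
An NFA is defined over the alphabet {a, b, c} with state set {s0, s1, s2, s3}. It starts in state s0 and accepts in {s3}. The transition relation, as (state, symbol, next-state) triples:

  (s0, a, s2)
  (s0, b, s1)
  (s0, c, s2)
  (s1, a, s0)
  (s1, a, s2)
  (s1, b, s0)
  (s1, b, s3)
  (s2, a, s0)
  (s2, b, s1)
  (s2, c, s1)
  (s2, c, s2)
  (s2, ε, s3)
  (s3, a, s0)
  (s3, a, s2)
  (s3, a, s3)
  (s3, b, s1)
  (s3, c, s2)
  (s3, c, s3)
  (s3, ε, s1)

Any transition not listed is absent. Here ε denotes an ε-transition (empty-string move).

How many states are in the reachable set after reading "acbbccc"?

Start in {s0}.
Read 'a': {s0} → {s1, s2, s3}.
Read 'c': {s1, s2, s3} → {s1, s2, s3}.
Read 'b': {s1, s2, s3} → {s0, s1, s3}.
Read 'b': {s0, s1, s3} → {s0, s1, s3}.
Read 'c': {s0, s1, s3} → {s1, s2, s3}.
Read 'c': {s1, s2, s3} → {s1, s2, s3}.
Read 'c': {s1, s2, s3} → {s1, s2, s3}.
That set has 3 states.

3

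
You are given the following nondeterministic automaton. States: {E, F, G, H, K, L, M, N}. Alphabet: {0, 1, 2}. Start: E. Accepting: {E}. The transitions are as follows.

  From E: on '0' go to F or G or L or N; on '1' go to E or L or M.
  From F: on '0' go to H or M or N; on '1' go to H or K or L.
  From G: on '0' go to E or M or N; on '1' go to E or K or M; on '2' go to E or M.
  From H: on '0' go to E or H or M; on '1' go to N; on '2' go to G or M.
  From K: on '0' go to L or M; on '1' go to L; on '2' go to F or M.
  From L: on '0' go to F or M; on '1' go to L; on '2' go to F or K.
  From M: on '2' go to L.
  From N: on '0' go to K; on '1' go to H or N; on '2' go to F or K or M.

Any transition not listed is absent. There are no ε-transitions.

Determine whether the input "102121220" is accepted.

Start in {E}.
Read '1': E→{E, L, M}; now {E, L, M}.
Read '0': E→{F, G, L, N}, L→{F, M}, M→∅; now {F, G, L, M, N}.
Read '2': F→∅, G→{E, M}, L→{F, K}, M→{L}, N→{F, K, M}; now {E, F, K, L, M}.
Read '1': E→{E, L, M}, F→{H, K, L}, K→{L}, L→{L}, M→∅; now {E, H, K, L, M}.
Read '2': E→∅, H→{G, M}, K→{F, M}, L→{F, K}, M→{L}; now {F, G, K, L, M}.
Read '1': F→{H, K, L}, G→{E, K, M}, K→{L}, L→{L}, M→∅; now {E, H, K, L, M}.
Read '2': E→∅, H→{G, M}, K→{F, M}, L→{F, K}, M→{L}; now {F, G, K, L, M}.
Read '2': F→∅, G→{E, M}, K→{F, M}, L→{F, K}, M→{L}; now {E, F, K, L, M}.
Read '0': E→{F, G, L, N}, F→{H, M, N}, K→{L, M}, L→{F, M}, M→∅; now {F, G, H, L, M, N}.
The final set {F, G, H, L, M, N} contains no accepting state.

No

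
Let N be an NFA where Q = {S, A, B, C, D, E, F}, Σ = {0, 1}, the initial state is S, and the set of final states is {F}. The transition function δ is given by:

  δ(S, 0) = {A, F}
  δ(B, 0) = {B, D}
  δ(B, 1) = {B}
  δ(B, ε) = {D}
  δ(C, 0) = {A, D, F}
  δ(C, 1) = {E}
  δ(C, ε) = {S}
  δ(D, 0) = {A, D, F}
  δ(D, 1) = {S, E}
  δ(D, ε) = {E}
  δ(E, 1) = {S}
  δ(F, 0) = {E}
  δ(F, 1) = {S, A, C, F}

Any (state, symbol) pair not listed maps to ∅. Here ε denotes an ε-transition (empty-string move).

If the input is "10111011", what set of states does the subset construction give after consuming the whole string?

∅

Start in {S}.
Read '1': {S} → ∅.
The set is empty and remains empty for the remaining 7 symbols.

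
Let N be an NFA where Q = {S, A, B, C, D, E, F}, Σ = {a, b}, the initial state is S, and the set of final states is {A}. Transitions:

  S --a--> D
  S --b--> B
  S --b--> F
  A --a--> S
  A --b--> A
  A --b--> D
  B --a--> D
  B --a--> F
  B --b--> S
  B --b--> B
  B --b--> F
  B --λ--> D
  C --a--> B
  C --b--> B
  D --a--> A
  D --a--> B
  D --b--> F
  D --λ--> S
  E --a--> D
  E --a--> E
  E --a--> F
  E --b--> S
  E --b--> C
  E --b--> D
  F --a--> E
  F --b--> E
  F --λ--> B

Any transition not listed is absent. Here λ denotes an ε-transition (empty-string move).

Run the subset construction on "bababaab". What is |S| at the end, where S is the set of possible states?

Start in {S}.
Read 'b': {S} → {S, B, D, F}.
Read 'a': {S, B, D, F} → {S, A, B, D, E, F}.
Read 'b': {S, A, B, D, E, F} → {S, A, B, C, D, E, F}.
Read 'a': {S, A, B, C, D, E, F} → {S, A, B, D, E, F}.
Read 'b': {S, A, B, D, E, F} → {S, A, B, C, D, E, F}.
Read 'a': {S, A, B, C, D, E, F} → {S, A, B, D, E, F}.
Read 'a': {S, A, B, D, E, F} → {S, A, B, D, E, F}.
Read 'b': {S, A, B, D, E, F} → {S, A, B, C, D, E, F}.
That set has 7 states.

7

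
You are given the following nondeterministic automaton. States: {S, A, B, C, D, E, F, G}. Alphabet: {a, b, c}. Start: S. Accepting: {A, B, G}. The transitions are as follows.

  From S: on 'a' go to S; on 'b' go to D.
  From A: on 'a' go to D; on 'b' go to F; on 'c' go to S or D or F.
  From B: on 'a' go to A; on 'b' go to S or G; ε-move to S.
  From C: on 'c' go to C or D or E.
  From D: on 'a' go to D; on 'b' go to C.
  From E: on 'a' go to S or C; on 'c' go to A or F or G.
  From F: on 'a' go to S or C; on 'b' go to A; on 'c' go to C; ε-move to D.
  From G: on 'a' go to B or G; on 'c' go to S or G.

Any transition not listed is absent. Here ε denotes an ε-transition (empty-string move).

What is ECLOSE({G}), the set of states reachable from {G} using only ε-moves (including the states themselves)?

Begin with {G}.
No ε-moves leave this set, so the closure equals the set itself.

{G}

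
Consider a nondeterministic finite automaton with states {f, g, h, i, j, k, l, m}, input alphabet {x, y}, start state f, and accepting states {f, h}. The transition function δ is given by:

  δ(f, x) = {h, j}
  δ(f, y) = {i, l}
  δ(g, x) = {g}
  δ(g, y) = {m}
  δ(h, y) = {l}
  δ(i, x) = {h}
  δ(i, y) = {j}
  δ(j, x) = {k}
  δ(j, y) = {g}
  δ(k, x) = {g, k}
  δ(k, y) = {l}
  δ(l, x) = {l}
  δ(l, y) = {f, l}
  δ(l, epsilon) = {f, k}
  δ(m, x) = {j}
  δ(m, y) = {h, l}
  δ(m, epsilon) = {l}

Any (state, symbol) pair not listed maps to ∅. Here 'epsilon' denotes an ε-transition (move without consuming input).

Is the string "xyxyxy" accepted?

Yes

Start in {f}.
Read 'x': f→{h, j}; now {h, j}.
Read 'y': h→{l}, j→{g}; union {g, l}; ε-closure = {f, g, k, l}.
Read 'x': f→{h, j}, g→{g}, k→{g, k}, l→{l}; union {g, h, j, k, l}; ε-closure = {f, g, h, j, k, l}.
Read 'y': f→{i, l}, g→{m}, h→{l}, j→{g}, k→{l}, l→{f, l}; union {f, g, i, l, m}; ε-closure = {f, g, i, k, l, m}.
Read 'x': f→{h, j}, g→{g}, i→{h}, k→{g, k}, l→{l}, m→{j}; union {g, h, j, k, l}; ε-closure = {f, g, h, j, k, l}.
Read 'y': f→{i, l}, g→{m}, h→{l}, j→{g}, k→{l}, l→{f, l}; union {f, g, i, l, m}; ε-closure = {f, g, i, k, l, m}.
The final set {f, g, i, k, l, m} contains the accepting state f.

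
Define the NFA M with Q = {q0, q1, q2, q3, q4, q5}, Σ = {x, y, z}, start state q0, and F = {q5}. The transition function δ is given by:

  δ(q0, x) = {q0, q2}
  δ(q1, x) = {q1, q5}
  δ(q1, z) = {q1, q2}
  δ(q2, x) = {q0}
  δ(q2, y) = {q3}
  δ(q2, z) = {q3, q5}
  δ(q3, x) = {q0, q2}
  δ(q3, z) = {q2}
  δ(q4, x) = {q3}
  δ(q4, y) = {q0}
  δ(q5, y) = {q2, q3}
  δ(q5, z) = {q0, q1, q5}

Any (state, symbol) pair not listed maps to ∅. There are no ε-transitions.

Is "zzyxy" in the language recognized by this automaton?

No

Start in {q0}.
Read 'z': q0→∅; now ∅.
The set is empty and remains empty for the remaining 4 symbols.
The final set ∅ contains no accepting state.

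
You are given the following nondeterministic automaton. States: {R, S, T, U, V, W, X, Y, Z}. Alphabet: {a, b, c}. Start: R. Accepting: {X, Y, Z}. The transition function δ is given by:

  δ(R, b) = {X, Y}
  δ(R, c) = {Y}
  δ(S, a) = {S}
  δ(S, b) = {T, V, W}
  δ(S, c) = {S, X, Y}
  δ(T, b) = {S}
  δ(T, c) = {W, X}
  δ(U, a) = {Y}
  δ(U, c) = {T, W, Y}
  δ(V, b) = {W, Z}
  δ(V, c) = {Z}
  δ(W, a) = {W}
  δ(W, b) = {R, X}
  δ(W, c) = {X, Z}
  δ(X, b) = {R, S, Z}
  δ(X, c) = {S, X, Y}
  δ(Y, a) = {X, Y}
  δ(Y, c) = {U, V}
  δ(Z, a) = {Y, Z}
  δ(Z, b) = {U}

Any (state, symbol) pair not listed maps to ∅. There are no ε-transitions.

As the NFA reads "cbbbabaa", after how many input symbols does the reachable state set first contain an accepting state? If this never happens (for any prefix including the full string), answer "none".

1

Start in {R}.
Read 'c': R→{Y}; now {Y}.
None of the earlier sets intersect F, but {Y} does.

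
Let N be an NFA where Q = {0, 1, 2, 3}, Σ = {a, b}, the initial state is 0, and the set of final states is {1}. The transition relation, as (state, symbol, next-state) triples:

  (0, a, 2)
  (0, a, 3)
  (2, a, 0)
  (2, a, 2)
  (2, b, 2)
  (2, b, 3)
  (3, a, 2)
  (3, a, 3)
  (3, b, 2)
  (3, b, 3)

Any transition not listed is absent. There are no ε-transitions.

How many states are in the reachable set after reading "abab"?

2

Start in {0}.
Read 'a': {0} → {2, 3}.
Read 'b': {2, 3} → {2, 3}.
Read 'a': {2, 3} → {0, 2, 3}.
Read 'b': {0, 2, 3} → {2, 3}.
That set has 2 states.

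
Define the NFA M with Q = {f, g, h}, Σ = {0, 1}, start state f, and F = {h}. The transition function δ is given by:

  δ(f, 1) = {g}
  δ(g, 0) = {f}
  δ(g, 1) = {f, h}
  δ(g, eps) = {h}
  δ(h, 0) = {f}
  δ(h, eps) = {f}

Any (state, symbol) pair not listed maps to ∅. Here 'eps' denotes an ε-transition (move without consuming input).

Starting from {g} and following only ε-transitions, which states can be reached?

Begin with {g}.
ε-move g → h; add h.
ε-move h → f; add f.

{f, g, h}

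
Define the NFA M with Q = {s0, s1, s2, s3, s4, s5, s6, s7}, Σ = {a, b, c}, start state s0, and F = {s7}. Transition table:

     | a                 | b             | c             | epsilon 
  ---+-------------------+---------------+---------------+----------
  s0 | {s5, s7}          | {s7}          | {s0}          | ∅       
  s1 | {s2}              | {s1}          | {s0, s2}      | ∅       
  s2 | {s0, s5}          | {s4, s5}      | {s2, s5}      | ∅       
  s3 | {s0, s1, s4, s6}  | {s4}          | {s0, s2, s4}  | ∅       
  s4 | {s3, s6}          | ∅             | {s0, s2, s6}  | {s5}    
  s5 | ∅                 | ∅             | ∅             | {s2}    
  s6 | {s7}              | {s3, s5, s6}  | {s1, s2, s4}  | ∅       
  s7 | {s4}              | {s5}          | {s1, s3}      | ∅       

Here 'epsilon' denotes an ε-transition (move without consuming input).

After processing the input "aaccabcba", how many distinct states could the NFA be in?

8

Start in {s0}.
Read 'a': s0→{s5, s7}; union {s5, s7}; ε-closure = {s2, s5, s7}.
Read 'a': s2→{s0, s5}, s5→∅, s7→{s4}; union {s0, s4, s5}; ε-closure = {s0, s2, s4, s5}.
Read 'c': s0→{s0}, s2→{s2, s5}, s4→{s0, s2, s6}, s5→∅; now {s0, s2, s5, s6}.
Read 'c': s0→{s0}, s2→{s2, s5}, s5→∅, s6→{s1, s2, s4}; now {s0, s1, s2, s4, s5}.
Read 'a': s0→{s5, s7}, s1→{s2}, s2→{s0, s5}, s4→{s3, s6}, s5→∅; now {s0, s2, s3, s5, s6, s7}.
Read 'b': s0→{s7}, s2→{s4, s5}, s3→{s4}, s5→∅, s6→{s3, s5, s6}, s7→{s5}; union {s3, s4, s5, s6, s7}; ε-closure = {s2, s3, s4, s5, s6, s7}.
Read 'c': s2→{s2, s5}, s3→{s0, s2, s4}, s4→{s0, s2, s6}, s5→∅, s6→{s1, s2, s4}, s7→{s1, s3}; now {s0, s1, s2, s3, s4, s5, s6}.
Read 'b': s0→{s7}, s1→{s1}, s2→{s4, s5}, s3→{s4}, s4→∅, s5→∅, s6→{s3, s5, s6}; union {s1, s3, s4, s5, s6, s7}; ε-closure = {s1, s2, s3, s4, s5, s6, s7}.
Read 'a': s1→{s2}, s2→{s0, s5}, s3→{s0, s1, s4, s6}, s4→{s3, s6}, s5→∅, s6→{s7}, s7→{s4}; now {s0, s1, s2, s3, s4, s5, s6, s7}.
That set has 8 states.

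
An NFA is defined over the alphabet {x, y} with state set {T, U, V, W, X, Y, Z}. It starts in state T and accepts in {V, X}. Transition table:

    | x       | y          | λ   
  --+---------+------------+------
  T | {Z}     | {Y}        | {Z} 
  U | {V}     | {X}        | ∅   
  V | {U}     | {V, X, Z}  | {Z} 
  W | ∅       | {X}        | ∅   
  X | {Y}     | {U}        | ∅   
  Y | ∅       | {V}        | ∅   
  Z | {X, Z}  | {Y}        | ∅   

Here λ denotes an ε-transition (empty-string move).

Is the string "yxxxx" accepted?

No

Start: ε-closure({T}) = {T, Z}.
Read 'y': {T, Z} → {Y}.
Read 'x': {Y} → ∅.
The set is empty and remains empty for the remaining 3 symbols.
The final set ∅ contains no accepting state.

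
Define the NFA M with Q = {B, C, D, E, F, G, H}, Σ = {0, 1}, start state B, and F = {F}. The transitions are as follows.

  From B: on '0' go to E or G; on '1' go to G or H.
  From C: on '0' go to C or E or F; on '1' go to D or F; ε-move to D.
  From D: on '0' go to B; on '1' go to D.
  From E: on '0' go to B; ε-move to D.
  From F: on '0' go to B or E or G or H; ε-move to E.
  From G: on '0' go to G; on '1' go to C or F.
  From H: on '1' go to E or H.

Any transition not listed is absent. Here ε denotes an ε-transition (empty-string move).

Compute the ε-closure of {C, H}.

{C, D, H}

Begin with {C, H}.
ε-move C → D; add D.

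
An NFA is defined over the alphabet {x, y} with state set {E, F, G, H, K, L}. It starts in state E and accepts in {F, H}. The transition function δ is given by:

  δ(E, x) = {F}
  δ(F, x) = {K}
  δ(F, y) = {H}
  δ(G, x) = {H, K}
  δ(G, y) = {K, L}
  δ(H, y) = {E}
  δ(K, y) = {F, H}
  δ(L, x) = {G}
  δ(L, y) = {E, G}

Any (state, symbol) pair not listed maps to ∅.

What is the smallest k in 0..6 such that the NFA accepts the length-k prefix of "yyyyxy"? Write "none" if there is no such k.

Start in {E}.
Read 'y': E→∅; now ∅.
The set is empty and remains empty for the remaining 5 symbols.
No reachable set along the way intersects F.

none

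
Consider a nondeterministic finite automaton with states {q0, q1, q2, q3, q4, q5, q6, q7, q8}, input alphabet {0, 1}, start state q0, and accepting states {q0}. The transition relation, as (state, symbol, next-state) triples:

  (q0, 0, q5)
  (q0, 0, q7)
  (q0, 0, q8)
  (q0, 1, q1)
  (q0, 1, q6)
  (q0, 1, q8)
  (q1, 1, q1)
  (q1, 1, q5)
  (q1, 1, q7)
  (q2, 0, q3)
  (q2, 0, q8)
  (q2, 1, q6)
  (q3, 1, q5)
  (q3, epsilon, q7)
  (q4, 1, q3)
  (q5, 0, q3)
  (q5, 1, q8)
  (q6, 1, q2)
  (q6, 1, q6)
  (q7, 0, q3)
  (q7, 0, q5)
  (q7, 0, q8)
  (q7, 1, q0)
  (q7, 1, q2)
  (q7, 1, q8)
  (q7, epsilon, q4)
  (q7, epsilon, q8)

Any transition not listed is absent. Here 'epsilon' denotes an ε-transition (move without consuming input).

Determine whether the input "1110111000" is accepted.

No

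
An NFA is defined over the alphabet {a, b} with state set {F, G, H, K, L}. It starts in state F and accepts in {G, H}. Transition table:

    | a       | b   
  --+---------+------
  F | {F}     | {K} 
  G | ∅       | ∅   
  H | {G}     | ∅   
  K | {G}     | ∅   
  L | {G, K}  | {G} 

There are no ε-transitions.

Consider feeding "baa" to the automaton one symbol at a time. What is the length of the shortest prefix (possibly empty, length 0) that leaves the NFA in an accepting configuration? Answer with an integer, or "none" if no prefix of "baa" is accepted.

Start in {F}.
Read 'b': {F} → {K}.
Read 'a': {K} → {G}.
None of the earlier sets intersect F, but {G} does.

2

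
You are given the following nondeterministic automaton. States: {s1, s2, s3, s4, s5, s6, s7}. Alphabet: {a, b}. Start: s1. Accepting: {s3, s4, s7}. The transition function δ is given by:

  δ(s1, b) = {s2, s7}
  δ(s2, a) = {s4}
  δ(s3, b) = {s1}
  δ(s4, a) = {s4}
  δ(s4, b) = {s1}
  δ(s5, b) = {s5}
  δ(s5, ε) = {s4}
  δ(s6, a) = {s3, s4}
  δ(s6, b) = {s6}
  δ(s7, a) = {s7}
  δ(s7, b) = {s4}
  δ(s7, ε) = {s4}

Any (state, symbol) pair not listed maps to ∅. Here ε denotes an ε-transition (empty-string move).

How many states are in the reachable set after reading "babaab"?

1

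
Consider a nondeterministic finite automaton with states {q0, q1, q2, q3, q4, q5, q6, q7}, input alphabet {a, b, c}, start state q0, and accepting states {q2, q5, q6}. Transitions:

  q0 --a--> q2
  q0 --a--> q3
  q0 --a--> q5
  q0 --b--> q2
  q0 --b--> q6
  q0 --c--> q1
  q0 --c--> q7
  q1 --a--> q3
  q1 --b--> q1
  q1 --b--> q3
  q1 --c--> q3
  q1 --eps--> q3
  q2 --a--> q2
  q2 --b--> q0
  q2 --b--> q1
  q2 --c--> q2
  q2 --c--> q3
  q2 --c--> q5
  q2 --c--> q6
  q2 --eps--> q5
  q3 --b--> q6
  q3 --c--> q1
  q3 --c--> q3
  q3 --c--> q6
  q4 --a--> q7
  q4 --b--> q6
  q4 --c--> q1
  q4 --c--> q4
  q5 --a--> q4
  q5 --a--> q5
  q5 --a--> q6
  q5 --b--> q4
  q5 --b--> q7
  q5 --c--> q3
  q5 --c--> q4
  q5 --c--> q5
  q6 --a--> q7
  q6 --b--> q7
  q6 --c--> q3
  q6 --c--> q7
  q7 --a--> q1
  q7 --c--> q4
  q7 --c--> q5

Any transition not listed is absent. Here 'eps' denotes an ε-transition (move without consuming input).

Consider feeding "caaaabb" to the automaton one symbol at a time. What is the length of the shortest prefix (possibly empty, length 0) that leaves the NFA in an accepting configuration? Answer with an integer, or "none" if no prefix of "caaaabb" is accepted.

none

Start in {q0}.
Read 'c': {q0} → {q1, q3, q7}.
Read 'a': {q1, q3, q7} → {q1, q3}.
Read 'a': {q1, q3} → {q3}.
Read 'a': {q3} → ∅.
The set is empty and remains empty for the remaining 3 symbols.
No reachable set along the way intersects F.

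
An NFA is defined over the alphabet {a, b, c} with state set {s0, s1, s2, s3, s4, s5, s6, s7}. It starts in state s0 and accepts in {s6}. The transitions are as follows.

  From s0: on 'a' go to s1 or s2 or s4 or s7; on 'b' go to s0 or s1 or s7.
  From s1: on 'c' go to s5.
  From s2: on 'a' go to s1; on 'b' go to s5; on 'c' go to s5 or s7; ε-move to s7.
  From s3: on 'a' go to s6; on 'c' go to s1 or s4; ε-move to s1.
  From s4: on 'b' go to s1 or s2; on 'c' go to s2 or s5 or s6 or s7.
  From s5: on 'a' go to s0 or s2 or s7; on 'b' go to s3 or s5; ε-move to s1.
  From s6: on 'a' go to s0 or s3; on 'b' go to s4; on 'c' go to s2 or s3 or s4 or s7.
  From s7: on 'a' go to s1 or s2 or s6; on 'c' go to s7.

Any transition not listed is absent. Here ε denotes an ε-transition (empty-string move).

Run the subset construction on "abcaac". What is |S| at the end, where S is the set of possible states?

7

Start in {s0}.
Read 'a': {s0} → {s1, s2, s4, s7}.
Read 'b': {s1, s2, s4, s7} → {s1, s2, s5, s7}.
Read 'c': {s1, s2, s5, s7} → {s1, s5, s7}.
Read 'a': {s1, s5, s7} → {s0, s1, s2, s6, s7}.
Read 'a': {s0, s1, s2, s6, s7} → {s0, s1, s2, s3, s4, s6, s7}.
Read 'c': {s0, s1, s2, s3, s4, s6, s7} → {s1, s2, s3, s4, s5, s6, s7}.
That set has 7 states.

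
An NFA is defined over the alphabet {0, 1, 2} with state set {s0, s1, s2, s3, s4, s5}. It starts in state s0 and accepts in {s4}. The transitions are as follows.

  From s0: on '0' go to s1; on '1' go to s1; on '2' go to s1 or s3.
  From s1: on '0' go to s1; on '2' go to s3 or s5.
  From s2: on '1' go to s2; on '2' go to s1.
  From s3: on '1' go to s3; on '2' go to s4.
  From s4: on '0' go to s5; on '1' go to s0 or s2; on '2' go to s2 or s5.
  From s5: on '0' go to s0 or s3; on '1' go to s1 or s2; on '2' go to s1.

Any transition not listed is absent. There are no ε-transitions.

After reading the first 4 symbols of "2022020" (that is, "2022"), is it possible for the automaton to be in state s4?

Yes

Start in {s0}.
Read '2': {s0} → {s1, s3}.
Read '0': {s1, s3} → {s1}.
Read '2': {s1} → {s3, s5}.
Read '2': {s3, s5} → {s1, s4}.
State s4 is in {s1, s4}.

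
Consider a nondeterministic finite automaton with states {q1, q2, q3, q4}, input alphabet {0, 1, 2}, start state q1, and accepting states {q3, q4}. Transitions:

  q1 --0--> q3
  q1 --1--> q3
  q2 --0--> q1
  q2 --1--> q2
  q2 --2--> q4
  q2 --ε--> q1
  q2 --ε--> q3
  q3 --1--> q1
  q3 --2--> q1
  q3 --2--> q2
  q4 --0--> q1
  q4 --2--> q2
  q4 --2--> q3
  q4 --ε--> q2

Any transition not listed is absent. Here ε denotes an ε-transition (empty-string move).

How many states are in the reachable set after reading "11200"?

0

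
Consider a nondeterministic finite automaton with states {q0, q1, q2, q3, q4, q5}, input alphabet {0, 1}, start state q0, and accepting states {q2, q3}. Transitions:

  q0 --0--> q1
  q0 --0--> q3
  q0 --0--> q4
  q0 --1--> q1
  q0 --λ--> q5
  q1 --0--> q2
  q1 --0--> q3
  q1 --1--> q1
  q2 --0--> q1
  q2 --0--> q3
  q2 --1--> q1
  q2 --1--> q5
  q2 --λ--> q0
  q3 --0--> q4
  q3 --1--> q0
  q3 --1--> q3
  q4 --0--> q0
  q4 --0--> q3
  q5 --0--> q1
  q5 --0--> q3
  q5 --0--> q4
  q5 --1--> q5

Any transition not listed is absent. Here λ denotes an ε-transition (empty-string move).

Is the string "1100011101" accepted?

Start: ε-closure({q0}) = {q0, q5}.
Read '1': {q0, q5} → {q1, q5}.
Read '1': {q1, q5} → {q1, q5}.
Read '0': {q1, q5} → {q0, q1, q2, q3, q4, q5}.
Read '0': {q0, q1, q2, q3, q4, q5} → {q0, q1, q2, q3, q4, q5}.
Read '0': {q0, q1, q2, q3, q4, q5} → {q0, q1, q2, q3, q4, q5}.
Read '1': {q0, q1, q2, q3, q4, q5} → {q0, q1, q3, q5}.
Read '1': {q0, q1, q3, q5} → {q0, q1, q3, q5}.
Read '1': {q0, q1, q3, q5} → {q0, q1, q3, q5}.
Read '0': {q0, q1, q3, q5} → {q0, q1, q2, q3, q4, q5}.
Read '1': {q0, q1, q2, q3, q4, q5} → {q0, q1, q3, q5}.
The final set {q0, q1, q3, q5} contains the accepting state q3.

Yes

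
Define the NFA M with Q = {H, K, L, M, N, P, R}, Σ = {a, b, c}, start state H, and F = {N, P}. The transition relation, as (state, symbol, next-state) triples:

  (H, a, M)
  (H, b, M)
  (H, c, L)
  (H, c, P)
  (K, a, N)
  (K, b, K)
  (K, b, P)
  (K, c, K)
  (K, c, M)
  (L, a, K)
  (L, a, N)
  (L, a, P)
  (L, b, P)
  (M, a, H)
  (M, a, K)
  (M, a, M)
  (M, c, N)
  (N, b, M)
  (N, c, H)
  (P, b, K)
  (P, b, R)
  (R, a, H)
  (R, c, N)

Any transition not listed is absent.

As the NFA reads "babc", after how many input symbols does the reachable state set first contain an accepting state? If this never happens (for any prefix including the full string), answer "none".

3

Start in {H}.
Read 'b': {H} → {M}.
Read 'a': {M} → {H, K, M}.
Read 'b': {H, K, M} → {K, M, P}.
None of the earlier sets intersect F, but {K, M, P} does.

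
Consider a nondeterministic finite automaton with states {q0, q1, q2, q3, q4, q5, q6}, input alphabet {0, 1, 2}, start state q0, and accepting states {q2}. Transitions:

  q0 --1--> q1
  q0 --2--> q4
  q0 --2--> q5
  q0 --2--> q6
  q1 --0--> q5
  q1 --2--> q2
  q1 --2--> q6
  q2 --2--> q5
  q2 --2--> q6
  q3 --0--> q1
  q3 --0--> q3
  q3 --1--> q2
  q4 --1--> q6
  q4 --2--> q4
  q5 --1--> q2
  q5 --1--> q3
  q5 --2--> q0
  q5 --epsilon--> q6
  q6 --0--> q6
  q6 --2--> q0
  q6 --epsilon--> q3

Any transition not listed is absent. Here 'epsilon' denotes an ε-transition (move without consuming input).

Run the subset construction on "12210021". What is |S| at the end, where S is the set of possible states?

2

Start in {q0}.
Read '1': q0→{q1}; now {q1}.
Read '2': q1→{q2, q6}; union {q2, q6}; ε-closure = {q2, q3, q6}.
Read '2': q2→{q5, q6}, q3→∅, q6→{q0}; union {q0, q5, q6}; ε-closure = {q0, q3, q5, q6}.
Read '1': q0→{q1}, q3→{q2}, q5→{q2, q3}, q6→∅; now {q1, q2, q3}.
Read '0': q1→{q5}, q2→∅, q3→{q1, q3}; union {q1, q3, q5}; ε-closure = {q1, q3, q5, q6}.
Read '0': q1→{q5}, q3→{q1, q3}, q5→∅, q6→{q6}; now {q1, q3, q5, q6}.
Read '2': q1→{q2, q6}, q3→∅, q5→{q0}, q6→{q0}; union {q0, q2, q6}; ε-closure = {q0, q2, q3, q6}.
Read '1': q0→{q1}, q2→∅, q3→{q2}, q6→∅; now {q1, q2}.
That set has 2 states.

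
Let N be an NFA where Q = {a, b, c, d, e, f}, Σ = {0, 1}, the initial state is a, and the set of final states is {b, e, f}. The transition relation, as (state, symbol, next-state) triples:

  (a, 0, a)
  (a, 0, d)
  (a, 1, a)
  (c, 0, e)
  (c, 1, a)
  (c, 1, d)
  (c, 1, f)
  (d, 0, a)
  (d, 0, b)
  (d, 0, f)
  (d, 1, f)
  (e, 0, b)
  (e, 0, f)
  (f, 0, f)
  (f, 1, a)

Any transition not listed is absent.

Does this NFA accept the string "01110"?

Start in {a}.
Read '0': a→{a, d}; now {a, d}.
Read '1': a→{a}, d→{f}; now {a, f}.
Read '1': a→{a}, f→{a}; now {a}.
Read '1': a→{a}; now {a}.
Read '0': a→{a, d}; now {a, d}.
The final set {a, d} contains no accepting state.

No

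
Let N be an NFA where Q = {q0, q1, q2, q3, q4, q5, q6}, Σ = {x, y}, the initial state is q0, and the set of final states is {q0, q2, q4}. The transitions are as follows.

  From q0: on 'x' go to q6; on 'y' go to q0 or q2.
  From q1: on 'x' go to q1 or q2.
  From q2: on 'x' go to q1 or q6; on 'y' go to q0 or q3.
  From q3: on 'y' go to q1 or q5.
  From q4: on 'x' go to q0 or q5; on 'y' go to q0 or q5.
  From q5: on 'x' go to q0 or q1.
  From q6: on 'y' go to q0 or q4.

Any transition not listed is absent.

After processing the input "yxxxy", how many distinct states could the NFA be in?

3

Start in {q0}.
Read 'y': q0→{q0, q2}; now {q0, q2}.
Read 'x': q0→{q6}, q2→{q1, q6}; now {q1, q6}.
Read 'x': q1→{q1, q2}, q6→∅; now {q1, q2}.
Read 'x': q1→{q1, q2}, q2→{q1, q6}; now {q1, q2, q6}.
Read 'y': q1→∅, q2→{q0, q3}, q6→{q0, q4}; now {q0, q3, q4}.
That set has 3 states.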